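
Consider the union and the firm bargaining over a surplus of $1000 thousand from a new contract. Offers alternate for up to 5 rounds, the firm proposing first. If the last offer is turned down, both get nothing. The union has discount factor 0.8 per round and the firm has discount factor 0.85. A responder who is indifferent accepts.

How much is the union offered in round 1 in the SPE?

Round 5 (the firm proposes): rejection yields 0 for the union; the firm offers 0 and keeps 1000.
Round 4 (the union proposes): the firm can get 1000 next round, worth 0.85 × 1000 = 850 now. The union offers 850 and keeps 1000 − 850 = 150.
Round 3 (the firm proposes): the union can get 150 next round, worth 0.8 × 150 = 120 now, so the firm offers 120, keeping 880.
Round 2 (the union proposes): the firm can get 880 next round, worth 0.85 × 880 = 748 now. The union offers 748 and keeps 1000 − 748 = 252.
Round 1 (the firm proposes): the union can get 252 next round, worth 0.8 × 252 = 201.6 now; the firm offers that and keeps 798.4.

201.6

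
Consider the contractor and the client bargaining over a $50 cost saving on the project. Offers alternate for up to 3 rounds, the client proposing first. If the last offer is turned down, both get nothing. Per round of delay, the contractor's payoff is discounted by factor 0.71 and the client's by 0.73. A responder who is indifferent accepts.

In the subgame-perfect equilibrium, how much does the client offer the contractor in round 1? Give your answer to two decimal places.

9.59

Solve by backward induction from round 3.
Round 3 (the client proposes): rejection yields 0 for the contractor; the client offers 0 and keeps 50.
Round 2 (the contractor proposes): the client can get 50 next round, worth 0.73 × 50 = 36.5 now, so the contractor offers 36.5, keeping 13.5.
Round 1 (the client proposes): the contractor can get 13.5 next round, worth 0.71 × 13.5 = 9.585 now. The client offers 9.585 and keeps 50 − 9.585 = 40.415.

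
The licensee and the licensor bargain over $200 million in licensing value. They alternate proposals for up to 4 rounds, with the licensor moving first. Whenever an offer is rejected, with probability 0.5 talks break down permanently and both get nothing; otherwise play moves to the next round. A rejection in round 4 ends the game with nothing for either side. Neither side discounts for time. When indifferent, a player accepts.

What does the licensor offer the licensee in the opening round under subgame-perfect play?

75

Round 4 (the licensee proposes): the licensor will accept anything ≥ 0, so the licensee offers 0 and keeps 200.
Round 3 (the licensor proposes): rejecting gives the licensee an expected 0.5 × 200 = 100; the licensor offers that and keeps 100.
Round 2 (the licensee proposes): rejecting gives the licensor an expected 0.5 × 100 = 50, so the licensee offers 50, keeping 150.
Round 1 (the licensor proposes): rejecting gives the licensee an expected 0.5 × 150 = 75, so the licensor offers 75, keeping 125.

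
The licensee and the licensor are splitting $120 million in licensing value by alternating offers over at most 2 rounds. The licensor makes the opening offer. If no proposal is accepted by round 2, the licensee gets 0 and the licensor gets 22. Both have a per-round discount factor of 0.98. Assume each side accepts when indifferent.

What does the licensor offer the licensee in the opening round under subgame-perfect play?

By backward induction:
Round 2 (the licensee proposes): the licensor gets 22 if talks fail, so the licensee offers 22 and keeps 98.
Round 1 (the licensor proposes): the licensee can get 98 next round, worth 0.98 × 98 = 96.04 now. The licensor offers 96.04 and keeps 120 − 96.04 = 23.96.

96.04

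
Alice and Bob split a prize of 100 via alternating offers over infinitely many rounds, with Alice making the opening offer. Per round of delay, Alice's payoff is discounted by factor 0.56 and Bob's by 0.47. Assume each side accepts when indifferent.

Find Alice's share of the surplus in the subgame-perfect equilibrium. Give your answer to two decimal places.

In a stationary SPE each proposer offers the other exactly their discounted continuation value.
If Alice keeps x when proposing and Bob keeps y when proposing, then x = 100 − 0.47y and y = 100 − 0.56x.
Solving: x = 100(1 − 0.47) / (1 − 0.56·0.47) = 53 / 0.7368 ≈ 71.9327.
Bob gets 100 − 71.9327 ≈ 28.0673.

71.93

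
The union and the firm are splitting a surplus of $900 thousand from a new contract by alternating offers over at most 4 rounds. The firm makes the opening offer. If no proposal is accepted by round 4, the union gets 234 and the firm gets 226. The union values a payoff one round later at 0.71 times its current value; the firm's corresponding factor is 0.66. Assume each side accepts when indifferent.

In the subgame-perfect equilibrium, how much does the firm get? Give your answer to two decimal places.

458.50

By backward induction:
Round 4 (the union proposes): the firm gets 226 if talks fail, so the union offers 226 and keeps 674.
Round 3 (the firm proposes): the union can get 674 next round, worth 0.71 × 674 = 478.54 now. The firm offers 478.54 and keeps 900 − 478.54 = 421.46.
Round 2 (the union proposes): the firm can get 421.46 next round, worth 0.66 × 421.46 = 278.1636 now, so the union offers 278.1636, keeping 621.8364.
Round 1 (the firm proposes): the union can get 621.8364 next round, worth 0.71 × 621.8364 = 441.503844 now; the firm offers that and keeps 458.496156.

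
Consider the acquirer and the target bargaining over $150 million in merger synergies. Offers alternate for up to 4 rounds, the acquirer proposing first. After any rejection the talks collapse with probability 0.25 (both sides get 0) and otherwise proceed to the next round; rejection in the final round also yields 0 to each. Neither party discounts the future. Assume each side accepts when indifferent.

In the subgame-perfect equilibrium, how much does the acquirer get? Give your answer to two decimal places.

58.59

By backward induction:
Round 4 (the target proposes): rejection yields 0 for the acquirer; the target offers 0 and keeps 150.
Round 3 (the acquirer proposes): rejecting gives the target an expected 0.75 × 150 = 112.5. The acquirer offers 112.5 and keeps 150 − 112.5 = 37.5.
Round 2 (the target proposes): rejecting gives the acquirer an expected 0.75 × 37.5 = 28.125. The target offers 28.125 and keeps 150 − 28.125 = 121.875.
Round 1 (the acquirer proposes): rejecting gives the target an expected 0.75 × 121.875 = 91.40625, so the acquirer offers 91.40625, keeping 58.59375.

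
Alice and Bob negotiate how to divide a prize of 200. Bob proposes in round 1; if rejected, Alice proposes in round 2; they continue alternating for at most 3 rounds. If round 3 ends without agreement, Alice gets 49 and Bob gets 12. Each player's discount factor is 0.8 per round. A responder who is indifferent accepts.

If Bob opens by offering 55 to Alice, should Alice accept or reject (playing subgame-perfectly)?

Reject

Work out Alice's continuation value if the offer is rejected.
Round 3 (Bob proposes): Alice gets 49 if talks fail, so Bob offers 49 and keeps 151.
Round 2 (Alice proposes): Bob can get 151 next round, worth 0.8 × 151 = 120.8 now; Alice offers that and keeps 79.2.
So by rejecting in round 1, Alice gets 79.2 next round, worth 0.8 × 79.2 = 63.36 now.
Offer 55 < 63.36, so Alice rejects.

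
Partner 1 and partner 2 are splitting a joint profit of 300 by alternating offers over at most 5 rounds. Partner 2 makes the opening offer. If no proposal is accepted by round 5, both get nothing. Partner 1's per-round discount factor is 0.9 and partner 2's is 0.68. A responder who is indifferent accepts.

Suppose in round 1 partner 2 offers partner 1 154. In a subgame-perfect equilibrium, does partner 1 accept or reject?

Round 5 (partner 2 proposes): partner 1 will accept anything ≥ 0, so partner 2 offers 0 and keeps 300.
Round 4 (partner 1 proposes): partner 2 can get 300 next round, worth 0.68 × 300 = 204 now; partner 1 offers that and keeps 96.
Round 3 (partner 2 proposes): partner 1 can get 96 next round, worth 0.9 × 96 = 86.4 now, so partner 2 offers 86.4, keeping 213.6.
Round 2 (partner 1 proposes): partner 2 can get 213.6 next round, worth 0.68 × 213.6 = 145.248 now; partner 1 offers that and keeps 154.752.
So by rejecting in round 1, partner 1 gets 154.752 next round, worth 0.9 × 154.752 = 139.2768 now.
Offer 154 ≥ 139.2768, so partner 1 accepts.

Accept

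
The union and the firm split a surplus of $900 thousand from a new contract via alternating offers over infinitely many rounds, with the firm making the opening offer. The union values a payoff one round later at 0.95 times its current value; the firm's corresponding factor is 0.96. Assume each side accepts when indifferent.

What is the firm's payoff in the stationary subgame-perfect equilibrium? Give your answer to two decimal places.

When the firm proposes, the union accepts any offer worth at least 0.95 times what the union would get by proposing next round; and vice versa.
This gives x = 900 − 0.95y and y = 900 − 0.96x, where x and y are each side's share when it proposes.
Hence (1 − 0.95·0.96)x = 900(1 − 0.95), i.e. 0.088·x = 45.
x ≈ 511.3636; the union's share is 900 − x ≈ 388.6364.

511.36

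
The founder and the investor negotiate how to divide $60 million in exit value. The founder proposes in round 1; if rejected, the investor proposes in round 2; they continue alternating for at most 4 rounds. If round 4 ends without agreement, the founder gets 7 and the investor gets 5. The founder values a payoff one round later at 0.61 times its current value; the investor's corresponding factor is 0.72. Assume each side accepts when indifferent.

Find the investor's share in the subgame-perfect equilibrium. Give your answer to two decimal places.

33.61

Round 4 (the investor proposes): the founder gets 7 if talks fail, so the investor offers 7 and keeps 53.
Round 3 (the founder proposes): the investor can get 53 next round, worth 0.72 × 53 = 38.16 now. The founder offers 38.16 and keeps 60 − 38.16 = 21.84.
Round 2 (the investor proposes): the founder can get 21.84 next round, worth 0.61 × 21.84 = 13.3224 now, so the investor offers 13.3224, keeping 46.6776.
Round 1 (the founder proposes): the investor can get 46.6776 next round, worth 0.72 × 46.6776 = 33.607872 now; the founder offers that and keeps 26.392128.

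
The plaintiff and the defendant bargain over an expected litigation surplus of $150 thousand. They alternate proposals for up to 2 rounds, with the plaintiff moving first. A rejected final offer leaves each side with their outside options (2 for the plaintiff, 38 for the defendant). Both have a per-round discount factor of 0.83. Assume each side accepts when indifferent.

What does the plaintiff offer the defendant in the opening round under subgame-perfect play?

Round 2 (the defendant proposes): the plaintiff gets 2 if talks fail, so the defendant offers 2 and keeps 148.
Round 1 (the plaintiff proposes): the defendant can get 148 next round, worth 0.83 × 148 = 122.84 now, so the plaintiff offers 122.84, keeping 27.16.

122.84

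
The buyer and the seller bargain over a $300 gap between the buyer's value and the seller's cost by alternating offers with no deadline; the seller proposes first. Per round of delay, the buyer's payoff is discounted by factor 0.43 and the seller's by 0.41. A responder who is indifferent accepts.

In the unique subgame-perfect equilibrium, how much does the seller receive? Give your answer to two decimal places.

In a stationary SPE each proposer offers the other exactly their discounted continuation value.
If the seller keeps x when proposing and the buyer keeps y when proposing, then x = 300 − 0.43y and y = 300 − 0.41x.
Solving: x = 300(1 − 0.43) / (1 − 0.41·0.43) = 171 / 0.8237 ≈ 207.5999.
The buyer gets 300 − 207.5999 ≈ 92.4001.

207.60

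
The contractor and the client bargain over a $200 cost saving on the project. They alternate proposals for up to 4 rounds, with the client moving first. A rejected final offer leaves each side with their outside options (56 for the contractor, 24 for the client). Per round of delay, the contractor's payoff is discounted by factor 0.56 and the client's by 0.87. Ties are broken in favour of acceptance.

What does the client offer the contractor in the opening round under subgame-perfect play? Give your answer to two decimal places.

62.58

Round 4 (the contractor proposes): the client gets 24 if talks fail, so the contractor offers 24 and keeps 176.
Round 3 (the client proposes): the contractor can get 176 next round, worth 0.56 × 176 = 98.56 now; the client offers that and keeps 101.44.
Round 2 (the contractor proposes): the client can get 101.44 next round, worth 0.87 × 101.44 = 88.2528 now. The contractor offers 88.2528 and keeps 200 − 88.2528 = 111.7472.
Round 1 (the client proposes): the contractor can get 111.7472 next round, worth 0.56 × 111.7472 = 62.578432 now, so the client offers 62.578432, keeping 137.421568.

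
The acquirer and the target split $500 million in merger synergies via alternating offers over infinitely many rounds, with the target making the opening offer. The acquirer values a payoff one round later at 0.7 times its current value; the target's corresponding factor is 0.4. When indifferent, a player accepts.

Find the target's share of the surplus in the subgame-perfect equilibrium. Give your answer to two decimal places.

208.33

Let x be the target's share when the target proposes and y be the acquirer's share when the acquirer proposes.
The acquirer accepts iff offered ≥ 0.7·y, so x = 500 − 0.7y. Symmetrically y = 500 − 0.4x.
Substituting: x = 500 − 0.7(500 − 0.4x), giving x(1 − 0.4·0.7) = 500(1 − 0.7).
So x = 500 × 0.3 / 0.72 ≈ 208.3333, and the acquirer receives 500 − x ≈ 291.6667.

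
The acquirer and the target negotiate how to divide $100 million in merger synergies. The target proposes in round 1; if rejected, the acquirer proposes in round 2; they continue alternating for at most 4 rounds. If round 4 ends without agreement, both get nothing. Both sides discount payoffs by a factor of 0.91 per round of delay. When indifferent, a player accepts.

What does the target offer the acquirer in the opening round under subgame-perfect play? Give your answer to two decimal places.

Round 4 (the acquirer proposes): rejection yields 0 for the target; the acquirer offers 0 and keeps 100.
Round 3 (the target proposes): the acquirer can get 100 next round, worth 0.91 × 100 = 91 now; the target offers that and keeps 9.
Round 2 (the acquirer proposes): the target can get 9 next round, worth 0.91 × 9 = 8.19 now, so the acquirer offers 8.19, keeping 91.81.
Round 1 (the target proposes): the acquirer can get 91.81 next round, worth 0.91 × 91.81 = 83.5471 now; the target offers that and keeps 16.4529.

83.55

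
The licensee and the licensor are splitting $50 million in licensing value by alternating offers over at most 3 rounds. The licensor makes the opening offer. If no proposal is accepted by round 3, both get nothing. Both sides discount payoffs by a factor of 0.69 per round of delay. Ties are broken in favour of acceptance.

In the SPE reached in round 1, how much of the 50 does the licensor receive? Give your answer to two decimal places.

39.31

By backward induction:
Round 3 (the licensor proposes): rejection yields 0 for the licensee; the licensor offers 0 and keeps 50.
Round 2 (the licensee proposes): the licensor can get 50 next round, worth 0.69 × 50 = 34.5 now, so the licensee offers 34.5, keeping 15.5.
Round 1 (the licensor proposes): the licensee can get 15.5 next round, worth 0.69 × 15.5 = 10.695 now. The licensor offers 10.695 and keeps 50 − 10.695 = 39.305.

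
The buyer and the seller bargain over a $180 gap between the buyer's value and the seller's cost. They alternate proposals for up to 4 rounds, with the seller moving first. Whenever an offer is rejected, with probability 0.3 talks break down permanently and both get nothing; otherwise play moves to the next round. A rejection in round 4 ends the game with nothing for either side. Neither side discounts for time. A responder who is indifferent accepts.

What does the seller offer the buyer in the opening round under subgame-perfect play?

99.54

Round 4 (the buyer proposes): rejection yields 0 for the seller; the buyer offers 0 and keeps 180.
Round 3 (the seller proposes): rejecting gives the buyer an expected 0.7 × 180 = 126; the seller offers that and keeps 54.
Round 2 (the buyer proposes): rejecting gives the seller an expected 0.7 × 54 = 37.8. The buyer offers 37.8 and keeps 180 − 37.8 = 142.2.
Round 1 (the seller proposes): rejecting gives the buyer an expected 0.7 × 142.2 = 99.54. The seller offers 99.54 and keeps 180 − 99.54 = 80.46.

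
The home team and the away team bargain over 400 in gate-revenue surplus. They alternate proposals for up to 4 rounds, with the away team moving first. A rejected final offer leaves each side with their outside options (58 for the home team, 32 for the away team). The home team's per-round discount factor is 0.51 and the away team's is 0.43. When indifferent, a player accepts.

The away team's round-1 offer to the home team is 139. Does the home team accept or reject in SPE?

Work out the home team's continuation value if the offer is rejected.
Round 4 (the home team proposes): the away team gets 32 if talks fail, so the home team offers 32 and keeps 368.
Round 3 (the away team proposes): the home team can get 368 next round, worth 0.51 × 368 = 187.68 now; the away team offers that and keeps 212.32.
Round 2 (the home team proposes): the away team can get 212.32 next round, worth 0.43 × 212.32 = 91.2976 now. The home team offers 91.2976 and keeps 400 − 91.2976 = 308.7024.
So by rejecting in round 1, the home team gets 308.7024 next round, worth 0.51 × 308.7024 = 157.438224 now.
Offer 139 < 157.438224, so the home team rejects.

Reject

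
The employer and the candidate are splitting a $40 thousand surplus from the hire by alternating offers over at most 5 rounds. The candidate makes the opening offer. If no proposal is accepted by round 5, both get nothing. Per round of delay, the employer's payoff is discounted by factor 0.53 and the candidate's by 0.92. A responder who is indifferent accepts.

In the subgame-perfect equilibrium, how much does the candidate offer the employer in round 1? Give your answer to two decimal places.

2.52

Round 5 (the candidate proposes): the employer will accept anything ≥ 0, so the candidate offers 0 and keeps 40.
Round 4 (the employer proposes): the candidate can get 40 next round, worth 0.92 × 40 = 36.8 now, so the employer offers 36.8, keeping 3.2.
Round 3 (the candidate proposes): the employer can get 3.2 next round, worth 0.53 × 3.2 = 1.696 now, so the candidate offers 1.696, keeping 38.304.
Round 2 (the employer proposes): the candidate can get 38.304 next round, worth 0.92 × 38.304 = 35.23968 now, so the employer offers 35.23968, keeping 4.76032.
Round 1 (the candidate proposes): the employer can get 4.76032 next round, worth 0.53 × 4.76032 = 2.5229696 now, so the candidate offers 2.5229696, keeping 37.4770304.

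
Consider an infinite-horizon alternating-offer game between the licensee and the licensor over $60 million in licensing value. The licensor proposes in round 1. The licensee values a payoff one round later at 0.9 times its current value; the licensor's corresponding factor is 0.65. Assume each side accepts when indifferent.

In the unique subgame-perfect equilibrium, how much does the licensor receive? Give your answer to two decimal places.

Let x be the licensor's share when the licensor proposes and y be the licensee's share when the licensee proposes.
The licensee accepts iff offered ≥ 0.9·y, so x = 60 − 0.9y. Symmetrically y = 60 − 0.65x.
Substituting: x = 60 − 0.9(60 − 0.65x), giving x(1 − 0.65·0.9) = 60(1 − 0.9).
So x = 60 × 0.1 / 0.415 ≈ 14.4578, and the licensee receives 60 − x ≈ 45.5422.

14.46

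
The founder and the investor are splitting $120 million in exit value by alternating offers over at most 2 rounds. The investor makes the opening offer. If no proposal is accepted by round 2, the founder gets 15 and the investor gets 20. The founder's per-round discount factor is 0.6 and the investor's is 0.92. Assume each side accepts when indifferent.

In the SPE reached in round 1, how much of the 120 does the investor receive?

By backward induction:
Round 2 (the founder proposes): the investor gets 20 if talks fail, so the founder offers 20 and keeps 100.
Round 1 (the investor proposes): the founder can get 100 next round, worth 0.6 × 100 = 60 now; the investor offers that and keeps 60.

60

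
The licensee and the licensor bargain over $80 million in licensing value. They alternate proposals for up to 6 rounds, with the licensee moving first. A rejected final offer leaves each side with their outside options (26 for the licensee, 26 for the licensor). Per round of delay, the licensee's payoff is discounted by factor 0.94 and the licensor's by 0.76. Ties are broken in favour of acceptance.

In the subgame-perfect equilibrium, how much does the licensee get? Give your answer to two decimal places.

Round 6 (the licensor proposes): the licensee gets 26 if talks fail, so the licensor offers 26 and keeps 54.
Round 5 (the licensee proposes): the licensor can get 54 next round, worth 0.76 × 54 = 41.04 now, so the licensee offers 41.04, keeping 38.96.
Round 4 (the licensor proposes): the licensee can get 38.96 next round, worth 0.94 × 38.96 = 36.6224 now, so the licensor offers 36.6224, keeping 43.3776.
Round 3 (the licensee proposes): the licensor can get 43.3776 next round, worth 0.76 × 43.3776 = 32.966976 now; the licensee offers that and keeps 47.033024.
Round 2 (the licensor proposes): the licensee can get 47.033024 next round, worth 0.94 × 47.033024 = 44.21104256 now, so the licensor offers 44.21104256, keeping 35.78895744.
Round 1 (the licensee proposes): the licensor can get 35.78895744 next round, worth 0.76 × 35.78895744 = 27.1996076544 now. The licensee offers 27.1996076544 and keeps 80 − 27.1996076544 = 52.8003923456.

52.80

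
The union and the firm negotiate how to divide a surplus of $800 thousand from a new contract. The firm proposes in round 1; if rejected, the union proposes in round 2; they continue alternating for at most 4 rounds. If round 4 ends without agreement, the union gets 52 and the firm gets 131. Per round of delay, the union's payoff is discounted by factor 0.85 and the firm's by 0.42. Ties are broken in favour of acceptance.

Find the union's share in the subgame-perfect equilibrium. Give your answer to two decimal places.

597.41

Round 4 (the union proposes): the firm gets 131 if talks fail, so the union offers 131 and keeps 669.
Round 3 (the firm proposes): the union can get 669 next round, worth 0.85 × 669 = 568.65 now. The firm offers 568.65 and keeps 800 − 568.65 = 231.35.
Round 2 (the union proposes): the firm can get 231.35 next round, worth 0.42 × 231.35 = 97.167 now. The union offers 97.167 and keeps 800 − 97.167 = 702.833.
Round 1 (the firm proposes): the union can get 702.833 next round, worth 0.85 × 702.833 = 597.40805 now, so the firm offers 597.40805, keeping 202.59195.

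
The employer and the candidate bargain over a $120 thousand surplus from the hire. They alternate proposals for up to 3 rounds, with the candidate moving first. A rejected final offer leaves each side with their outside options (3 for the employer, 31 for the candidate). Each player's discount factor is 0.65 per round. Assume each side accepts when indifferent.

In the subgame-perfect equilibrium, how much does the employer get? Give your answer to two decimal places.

28.57

Work backward from the last round.
Round 3 (the candidate proposes): the employer gets 3 if talks fail, so the candidate offers 3 and keeps 117.
Round 2 (the employer proposes): the candidate can get 117 next round, worth 0.65 × 117 = 76.05 now; the employer offers that and keeps 43.95.
Round 1 (the candidate proposes): the employer can get 43.95 next round, worth 0.65 × 43.95 = 28.5675 now. The candidate offers 28.5675 and keeps 120 − 28.5675 = 91.4325.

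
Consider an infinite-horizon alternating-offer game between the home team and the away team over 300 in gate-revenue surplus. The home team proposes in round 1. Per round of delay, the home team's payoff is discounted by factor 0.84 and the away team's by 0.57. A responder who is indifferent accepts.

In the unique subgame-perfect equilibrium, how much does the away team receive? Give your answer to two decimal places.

When the home team proposes, the away team accepts any offer worth at least 0.57 times what the away team would get by proposing next round; and vice versa.
This gives x = 300 − 0.57y and y = 300 − 0.84x, where x and y are each side's share when it proposes.
Hence (1 − 0.57·0.84)x = 300(1 − 0.57), i.e. 0.5212·x = 129.
x ≈ 247.5058; the away team's share is 300 − x ≈ 52.4942.

52.49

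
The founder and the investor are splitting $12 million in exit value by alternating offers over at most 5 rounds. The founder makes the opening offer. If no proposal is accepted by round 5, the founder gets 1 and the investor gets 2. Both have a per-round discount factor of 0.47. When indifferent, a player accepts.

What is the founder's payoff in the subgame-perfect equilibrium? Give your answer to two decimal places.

Round 5 (the founder proposes): the investor gets 2 if talks fail, so the founder offers 2 and keeps 10.
Round 4 (the investor proposes): the founder can get 10 next round, worth 0.47 × 10 = 4.7 now; the investor offers that and keeps 7.3.
Round 3 (the founder proposes): the investor can get 7.3 next round, worth 0.47 × 7.3 = 3.431 now. The founder offers 3.431 and keeps 12 − 3.431 = 8.569.
Round 2 (the investor proposes): the founder can get 8.569 next round, worth 0.47 × 8.569 = 4.02743 now, so the investor offers 4.02743, keeping 7.97257.
Round 1 (the founder proposes): the investor can get 7.97257 next round, worth 0.47 × 7.97257 = 3.7471079 now. The founder offers 3.7471079 and keeps 12 − 3.7471079 = 8.2528921.

8.25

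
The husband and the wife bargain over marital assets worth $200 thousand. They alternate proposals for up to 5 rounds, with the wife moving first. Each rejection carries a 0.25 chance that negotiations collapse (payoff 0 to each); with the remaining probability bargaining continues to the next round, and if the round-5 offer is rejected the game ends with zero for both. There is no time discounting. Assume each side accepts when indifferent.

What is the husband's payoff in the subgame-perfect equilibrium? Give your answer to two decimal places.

58.59

Round 5 (the wife proposes): the husband will accept anything ≥ 0, so the wife offers 0 and keeps 200.
Round 4 (the husband proposes): rejecting gives the wife an expected 0.75 × 200 = 150; the husband offers that and keeps 50.
Round 3 (the wife proposes): rejecting gives the husband an expected 0.75 × 50 = 37.5; the wife offers that and keeps 162.5.
Round 2 (the husband proposes): rejecting gives the wife an expected 0.75 × 162.5 = 121.875, so the husband offers 121.875, keeping 78.125.
Round 1 (the wife proposes): rejecting gives the husband an expected 0.75 × 78.125 = 58.59375; the wife offers that and keeps 141.40625.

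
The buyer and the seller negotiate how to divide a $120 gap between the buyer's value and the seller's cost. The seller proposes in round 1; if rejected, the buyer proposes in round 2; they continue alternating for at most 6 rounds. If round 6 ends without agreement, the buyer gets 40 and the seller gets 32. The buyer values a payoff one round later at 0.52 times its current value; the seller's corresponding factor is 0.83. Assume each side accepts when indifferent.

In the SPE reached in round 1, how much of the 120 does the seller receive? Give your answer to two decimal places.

96.29

Round 6 (the buyer proposes): the seller gets 32 if talks fail, so the buyer offers 32 and keeps 88.
Round 5 (the seller proposes): the buyer can get 88 next round, worth 0.52 × 88 = 45.76 now; the seller offers that and keeps 74.24.
Round 4 (the buyer proposes): the seller can get 74.24 next round, worth 0.83 × 74.24 = 61.6192 now; the buyer offers that and keeps 58.3808.
Round 3 (the seller proposes): the buyer can get 58.3808 next round, worth 0.52 × 58.3808 = 30.358016 now. The seller offers 30.358016 and keeps 120 − 30.358016 = 89.641984.
Round 2 (the buyer proposes): the seller can get 89.641984 next round, worth 0.83 × 89.641984 = 74.40284672 now. The buyer offers 74.40284672 and keeps 120 − 74.40284672 = 45.59715328.
Round 1 (the seller proposes): the buyer can get 45.59715328 next round, worth 0.52 × 45.59715328 = 23.7105197056 now; the seller offers that and keeps 96.2894802944.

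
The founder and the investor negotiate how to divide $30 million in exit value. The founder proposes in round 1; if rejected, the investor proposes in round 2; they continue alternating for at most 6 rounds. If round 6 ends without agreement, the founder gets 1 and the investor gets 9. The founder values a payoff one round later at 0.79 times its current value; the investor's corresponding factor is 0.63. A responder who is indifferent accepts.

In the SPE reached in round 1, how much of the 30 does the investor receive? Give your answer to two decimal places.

Round 6 (the investor proposes): the founder gets 1 if talks fail, so the investor offers 1 and keeps 29.
Round 5 (the founder proposes): the investor can get 29 next round, worth 0.63 × 29 = 18.27 now. The founder offers 18.27 and keeps 30 − 18.27 = 11.73.
Round 4 (the investor proposes): the founder can get 11.73 next round, worth 0.79 × 11.73 = 9.2667 now; the investor offers that and keeps 20.7333.
Round 3 (the founder proposes): the investor can get 20.7333 next round, worth 0.63 × 20.7333 = 13.061979 now. The founder offers 13.061979 and keeps 30 − 13.061979 = 16.938021.
Round 2 (the investor proposes): the founder can get 16.938021 next round, worth 0.79 × 16.938021 = 13.38103659 now. The investor offers 13.38103659 and keeps 30 − 13.38103659 = 16.61896341.
Round 1 (the founder proposes): the investor can get 16.61896341 next round, worth 0.63 × 16.61896341 = 10.4699469483 now. The founder offers 10.4699469483 and keeps 30 − 10.4699469483 = 19.5300530517.

10.47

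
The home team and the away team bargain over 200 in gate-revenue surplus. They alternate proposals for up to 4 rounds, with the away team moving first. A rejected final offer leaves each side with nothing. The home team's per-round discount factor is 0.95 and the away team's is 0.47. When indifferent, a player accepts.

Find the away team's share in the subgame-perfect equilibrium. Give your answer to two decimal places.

14.47

Solve by backward induction from round 4.
Round 4 (the home team proposes): the away team will accept anything ≥ 0, so the home team offers 0 and keeps 200.
Round 3 (the away team proposes): the home team can get 200 next round, worth 0.95 × 200 = 190 now. The away team offers 190 and keeps 200 − 190 = 10.
Round 2 (the home team proposes): the away team can get 10 next round, worth 0.47 × 10 = 4.7 now; the home team offers that and keeps 195.3.
Round 1 (the away team proposes): the home team can get 195.3 next round, worth 0.95 × 195.3 = 185.535 now. The away team offers 185.535 and keeps 200 − 185.535 = 14.465.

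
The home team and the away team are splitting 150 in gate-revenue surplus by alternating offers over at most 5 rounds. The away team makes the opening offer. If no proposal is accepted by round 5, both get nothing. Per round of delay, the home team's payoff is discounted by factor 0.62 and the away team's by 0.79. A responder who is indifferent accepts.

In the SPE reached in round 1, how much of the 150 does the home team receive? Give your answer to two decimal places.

29.10

Round 5 (the away team proposes): rejection yields 0 for the home team; the away team offers 0 and keeps 150.
Round 4 (the home team proposes): the away team can get 150 next round, worth 0.79 × 150 = 118.5 now; the home team offers that and keeps 31.5.
Round 3 (the away team proposes): the home team can get 31.5 next round, worth 0.62 × 31.5 = 19.53 now, so the away team offers 19.53, keeping 130.47.
Round 2 (the home team proposes): the away team can get 130.47 next round, worth 0.79 × 130.47 = 103.0713 now; the home team offers that and keeps 46.9287.
Round 1 (the away team proposes): the home team can get 46.9287 next round, worth 0.62 × 46.9287 = 29.095794 now, so the away team offers 29.095794, keeping 120.904206.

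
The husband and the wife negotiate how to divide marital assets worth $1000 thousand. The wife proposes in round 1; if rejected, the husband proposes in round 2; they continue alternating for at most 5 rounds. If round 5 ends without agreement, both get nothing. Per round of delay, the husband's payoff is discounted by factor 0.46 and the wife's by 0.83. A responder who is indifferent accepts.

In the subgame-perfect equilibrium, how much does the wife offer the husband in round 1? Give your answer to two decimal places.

Round 5 (the wife proposes): the husband will accept anything ≥ 0, so the wife offers 0 and keeps 1000.
Round 4 (the husband proposes): the wife can get 1000 next round, worth 0.83 × 1000 = 830 now; the husband offers that and keeps 170.
Round 3 (the wife proposes): the husband can get 170 next round, worth 0.46 × 170 = 78.2 now; the wife offers that and keeps 921.8.
Round 2 (the husband proposes): the wife can get 921.8 next round, worth 0.83 × 921.8 = 765.094 now; the husband offers that and keeps 234.906.
Round 1 (the wife proposes): the husband can get 234.906 next round, worth 0.46 × 234.906 = 108.05676 now. The wife offers 108.05676 and keeps 1000 − 108.05676 = 891.94324.

108.06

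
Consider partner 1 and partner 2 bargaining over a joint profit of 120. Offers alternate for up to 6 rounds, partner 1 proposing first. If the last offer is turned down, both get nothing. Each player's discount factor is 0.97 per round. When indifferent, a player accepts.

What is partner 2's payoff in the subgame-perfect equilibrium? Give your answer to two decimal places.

Work backward from the last round.
Round 6 (partner 2 proposes): partner 1 will accept anything ≥ 0, so partner 2 offers 0 and keeps 120.
Round 5 (partner 1 proposes): partner 2 can get 120 next round, worth 0.97 × 120 = 116.4 now; partner 1 offers that and keeps 3.6.
Round 4 (partner 2 proposes): partner 1 can get 3.6 next round, worth 0.97 × 3.6 = 3.492 now. Partner 2 offers 3.492 and keeps 120 − 3.492 = 116.508.
Round 3 (partner 1 proposes): partner 2 can get 116.508 next round, worth 0.97 × 116.508 = 113.01276 now; partner 1 offers that and keeps 6.98724.
Round 2 (partner 2 proposes): partner 1 can get 6.98724 next round, worth 0.97 × 6.98724 = 6.7776228 now, so partner 2 offers 6.7776228, keeping 113.2223772.
Round 1 (partner 1 proposes): partner 2 can get 113.2223772 next round, worth 0.97 × 113.2223772 = 109.825705884 now. Partner 1 offers 109.825705884 and keeps 120 − 109.825705884 = 10.174294116.

109.83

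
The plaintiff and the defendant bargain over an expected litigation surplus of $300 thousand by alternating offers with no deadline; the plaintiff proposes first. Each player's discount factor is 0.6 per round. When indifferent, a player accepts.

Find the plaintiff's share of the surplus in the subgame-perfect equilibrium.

187.5

Let x be the plaintiff's share when the plaintiff proposes and y be the defendant's share when the defendant proposes.
The defendant accepts iff offered ≥ 0.6·y, so x = 300 − 0.6y. Symmetrically y = 300 − 0.6x.
Substituting: x = 300 − 0.6(300 − 0.6x), giving x(1 − 0.6·0.6) = 300(1 − 0.6).
So x = 300 × 0.4 / 0.64 = 187.5, and the defendant receives 300 − x = 112.5.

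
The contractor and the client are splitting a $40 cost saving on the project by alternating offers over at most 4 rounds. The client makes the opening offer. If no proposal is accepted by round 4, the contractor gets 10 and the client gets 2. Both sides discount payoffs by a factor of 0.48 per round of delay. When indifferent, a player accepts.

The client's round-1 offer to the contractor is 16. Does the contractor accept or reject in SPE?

Accept

Round 4 (the contractor proposes): the client gets 2 if talks fail, so the contractor offers 2 and keeps 38.
Round 3 (the client proposes): the contractor can get 38 next round, worth 0.48 × 38 = 18.24 now. The client offers 18.24 and keeps 40 − 18.24 = 21.76.
Round 2 (the contractor proposes): the client can get 21.76 next round, worth 0.48 × 21.76 = 10.4448 now, so the contractor offers 10.4448, keeping 29.5552.
So by rejecting in round 1, the contractor gets 29.5552 next round, worth 0.48 × 29.5552 = 14.186496 now.
Offer 16 ≥ 14.186496, so the contractor accepts.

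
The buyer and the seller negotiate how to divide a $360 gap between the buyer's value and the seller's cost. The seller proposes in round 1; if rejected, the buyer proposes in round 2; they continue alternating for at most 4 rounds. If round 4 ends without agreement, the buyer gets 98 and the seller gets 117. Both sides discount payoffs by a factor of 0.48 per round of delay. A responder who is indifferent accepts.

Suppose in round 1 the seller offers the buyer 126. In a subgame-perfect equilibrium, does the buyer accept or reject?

Accept

Round 4 (the buyer proposes): the seller gets 117 if talks fail, so the buyer offers 117 and keeps 243.
Round 3 (the seller proposes): the buyer can get 243 next round, worth 0.48 × 243 = 116.64 now; the seller offers that and keeps 243.36.
Round 2 (the buyer proposes): the seller can get 243.36 next round, worth 0.48 × 243.36 = 116.8128 now, so the buyer offers 116.8128, keeping 243.1872.
So by rejecting in round 1, the buyer gets 243.1872 next round, worth 0.48 × 243.1872 = 116.729856 now.
Offer 126 ≥ 116.729856, so the buyer accepts.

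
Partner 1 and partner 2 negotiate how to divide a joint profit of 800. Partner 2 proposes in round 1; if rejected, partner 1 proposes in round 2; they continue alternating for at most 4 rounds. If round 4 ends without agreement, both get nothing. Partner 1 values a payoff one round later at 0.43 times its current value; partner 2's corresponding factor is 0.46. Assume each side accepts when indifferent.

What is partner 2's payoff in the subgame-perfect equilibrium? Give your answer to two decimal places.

546.20

Round 4 (partner 1 proposes): partner 2 will accept anything ≥ 0, so partner 1 offers 0 and keeps 800.
Round 3 (partner 2 proposes): partner 1 can get 800 next round, worth 0.43 × 800 = 344 now; partner 2 offers that and keeps 456.
Round 2 (partner 1 proposes): partner 2 can get 456 next round, worth 0.46 × 456 = 209.76 now. Partner 1 offers 209.76 and keeps 800 − 209.76 = 590.24.
Round 1 (partner 2 proposes): partner 1 can get 590.24 next round, worth 0.43 × 590.24 = 253.8032 now; partner 2 offers that and keeps 546.1968.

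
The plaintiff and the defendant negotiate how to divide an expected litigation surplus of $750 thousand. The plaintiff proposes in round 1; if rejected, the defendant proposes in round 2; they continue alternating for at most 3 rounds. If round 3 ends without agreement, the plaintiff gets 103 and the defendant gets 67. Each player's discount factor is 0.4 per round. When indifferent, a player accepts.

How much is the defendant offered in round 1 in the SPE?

Round 3 (the plaintiff proposes): the defendant gets 67 if talks fail, so the plaintiff offers 67 and keeps 683.
Round 2 (the defendant proposes): the plaintiff can get 683 next round, worth 0.4 × 683 = 273.2 now. The defendant offers 273.2 and keeps 750 − 273.2 = 476.8.
Round 1 (the plaintiff proposes): the defendant can get 476.8 next round, worth 0.4 × 476.8 = 190.72 now. The plaintiff offers 190.72 and keeps 750 − 190.72 = 559.28.

190.72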